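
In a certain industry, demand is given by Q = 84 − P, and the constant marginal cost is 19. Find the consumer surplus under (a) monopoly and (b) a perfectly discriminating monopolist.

Inverting demand: P = 84 − Q.
A monopolist chooses Q where MR = MC. MR = 84 − 2Q; setting this equal to 19 gives Q = 32.5 and P = 51.5.
CS = ½·(84 − 51.5)·32.5 = 528.125.
With perfect price discrimination, output is the efficient level Q = 65 (where demand meets MC), but every buyer pays their willingness to pay: CS = 0 and PS = total surplus.
CS = 0.

Monopoly: CS = 528.125; Perfect PD: CS = 0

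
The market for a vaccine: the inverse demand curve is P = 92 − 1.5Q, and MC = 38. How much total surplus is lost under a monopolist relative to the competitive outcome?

DWL = 243

Under competition P = MC = 38, so Q = (92 − 38)/1.5 = 36.
Monopoly sets MR = MC: 92 − 3Q = 38 ⇒ Q = 18, P = 92 − 1.5·18 = 65.
DWL is the triangle between Q = 18 and Q = 36: ½·(36 − 18)·(65 − 38) = 243.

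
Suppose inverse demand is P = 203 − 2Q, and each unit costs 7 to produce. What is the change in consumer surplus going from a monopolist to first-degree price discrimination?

The monopolist equates marginal revenue to marginal cost: 203 − 4Q = 7, so Q = 49. From demand, P = 105.
CS = ½·(203 − 105)·49 = 2401.
Under first-degree price discrimination the firm charges each unit its demand price and produces up to where P = MC, i.e. Q = 98. Consumer surplus is zero; producer surplus equals total surplus.
CS = 0.
Change in consumer surplus: 0 − 2401 = −2401.

Consumer surplus falls by 2401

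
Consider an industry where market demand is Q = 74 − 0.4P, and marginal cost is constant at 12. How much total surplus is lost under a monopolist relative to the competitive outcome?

DWL = 1496.45

Inverting demand: P = 185 − 2.5Q.
Perfect competition: P = MC = 12, so 185 − 2.5Q = 12 and Q = 69.2.
The monopolist equates marginal revenue to marginal cost: 185 − 5Q = 12, so Q = 34.6. From demand, P = 98.5.
DWL is the triangle between Q = 34.6 and Q = 69.2: ½·(69.2 − 34.6)·(98.5 − 12) = 1496.45.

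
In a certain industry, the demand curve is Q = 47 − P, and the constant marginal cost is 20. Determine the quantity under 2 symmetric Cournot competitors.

Q = 18

Inverting demand: P = 47 − Q.
Cournot with 2 identical firms: the symmetric best-response condition is 47 − 3q = 20. Each firm produces q = 9, total output Q = 18, price P = 29.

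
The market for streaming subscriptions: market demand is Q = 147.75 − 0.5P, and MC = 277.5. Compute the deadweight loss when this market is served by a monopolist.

Inverting demand: P = 295.5 − 2Q.
Competitive firms price at marginal cost: P = 277.5, giving Q = 9.
A monopolist chooses Q where MR = MC. MR = 295.5 − 4Q; setting this equal to 277.5 gives Q = 4.5 and P = 286.5.
DWL is the triangle between Q = 4.5 and Q = 9: ½·(9 − 4.5)·(286.5 − 277.5) = 20.25.

DWL = 20.25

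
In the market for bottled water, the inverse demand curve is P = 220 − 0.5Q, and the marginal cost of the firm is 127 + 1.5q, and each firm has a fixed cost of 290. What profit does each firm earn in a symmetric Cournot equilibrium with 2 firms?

Cournot with 2 identical firms: the symmetric best-response condition is 220 − 1.5q = 127 + 1.5q. Each firm produces q = 31, total output Q = 62, price P = 189.
Each firm's profit = 189·31 − (127·31 + ½·1.5·31²) − 290 = 911.25.

π_i = 911.25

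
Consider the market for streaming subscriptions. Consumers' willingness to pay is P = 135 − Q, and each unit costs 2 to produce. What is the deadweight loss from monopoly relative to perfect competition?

Under competition P = MC = 2, so Q = (135 − 2)/1 = 133.
The monopolist equates marginal revenue to marginal cost: 135 − 2Q = 2, so Q = 66.5. From demand, P = 68.5.
DWL is the triangle between Q = 66.5 and Q = 133: ½·(133 − 66.5)·(68.5 − 2) = 2211.125.

DWL = 2211.125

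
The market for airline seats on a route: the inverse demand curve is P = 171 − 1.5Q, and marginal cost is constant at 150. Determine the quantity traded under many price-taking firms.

Competitive firms price at marginal cost: P = 150, giving Q = 14.

Q = 14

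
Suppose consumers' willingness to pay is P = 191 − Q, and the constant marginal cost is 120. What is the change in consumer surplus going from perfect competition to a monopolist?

Perfect competition: P = MC = 120, so 191 − Q = 120 and Q = 71.
CS = ½·(191 − 120)·71 = 2520.5.
A monopolist chooses Q where MR = MC. MR = 191 − 2Q; setting this equal to 120 gives Q = 35.5 and P = 155.5.
CS = ½·(191 − 155.5)·35.5 = 630.125.
Change in consumer surplus: 630.125 − 2520.5 = −1890.375.

CS falls by 1890.375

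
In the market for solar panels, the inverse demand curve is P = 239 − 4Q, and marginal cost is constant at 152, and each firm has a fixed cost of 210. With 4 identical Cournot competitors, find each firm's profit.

π_i = −134.31

With 4 symmetric Cournot firms, each firm's FOC gives 239 − 20q = 152, so q = 4.35, Q = 4·4.35 = 17.4, and P = 169.4.
Each firm's profit = (169.4 − 152)·4.35 − 210 = −134.31.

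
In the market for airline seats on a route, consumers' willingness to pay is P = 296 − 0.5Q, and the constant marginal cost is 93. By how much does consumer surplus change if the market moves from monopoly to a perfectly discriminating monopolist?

Consumer surplus falls by 10302.25

The monopolist equates marginal revenue to marginal cost: 296 − Q = 93, so Q = 203. From demand, P = 194.5.
CS = ½·(296 − 194.5)·203 = 10302.25.
With perfect price discrimination, output is the efficient level Q = 406 (where demand meets MC), but every buyer pays their willingness to pay: CS = 0 and PS = total surplus.
CS = 0.
Change in consumer surplus: 0 − 10302.25 = −10302.25.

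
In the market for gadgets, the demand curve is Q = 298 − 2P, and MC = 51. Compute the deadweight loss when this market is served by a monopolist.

Inverting demand: P = 149 − 0.5Q.
Competitive firms price at marginal cost: P = 51, giving Q = 196.
Monopoly sets MR = MC: 149 − Q = 51 ⇒ Q = 98, P = 149 − 0.5·98 = 100.
DWL is the triangle between Q = 98 and Q = 196: ½·(196 − 98)·(100 − 51) = 2401.

DWL = 2401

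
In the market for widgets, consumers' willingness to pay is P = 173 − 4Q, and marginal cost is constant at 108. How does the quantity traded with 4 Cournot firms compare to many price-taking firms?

In a 4-firm Cournot equilibrium, symmetry and the first-order condition give q = (173 − 108)/(20) = 3.25. So Q = 13 and P = 121.
Competitive firms price at marginal cost: P = 108, giving Q = 16.25.

Cournot: Q = 13; Competition: Q = 16.25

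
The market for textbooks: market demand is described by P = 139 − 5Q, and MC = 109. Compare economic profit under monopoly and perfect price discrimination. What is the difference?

Economic profit rises by 45

The monopolist equates marginal revenue to marginal cost: 139 − 10Q = 109, so Q = 3. From demand, P = 124.
Profit = (124 − 109)·3 = 45.
With perfect price discrimination, output is the efficient level Q = 6 (where demand meets MC), but every buyer pays their willingness to pay: CS = 0 and PS = total surplus.
PS equals the full surplus area, 90. Profit = 90 = 90.
Change in economic profit: 90 − 45 = 45.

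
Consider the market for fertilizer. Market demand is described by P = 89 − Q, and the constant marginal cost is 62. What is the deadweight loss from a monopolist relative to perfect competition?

Perfect competition: P = MC = 62, so 89 − Q = 62 and Q = 27.
The monopolist equates marginal revenue to marginal cost: 89 − 2Q = 62, so Q = 13.5. From demand, P = 75.5.
DWL is the triangle between Q = 13.5 and Q = 27: ½·(27 − 13.5)·(75.5 − 62) = 91.125.

DWL = 91.125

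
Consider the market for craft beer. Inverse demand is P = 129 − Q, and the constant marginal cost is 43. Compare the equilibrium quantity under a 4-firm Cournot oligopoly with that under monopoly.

In a 4-firm Cournot equilibrium, symmetry and the first-order condition give q = (129 − 43)/(5) = 17.2. So Q = 68.8 and P = 60.2.
Monopoly sets MR = MC: 129 − 2Q = 43 ⇒ Q = 43, P = 129 − 43 = 86.

Cournot: Q = 68.8; Monopoly: Q = 43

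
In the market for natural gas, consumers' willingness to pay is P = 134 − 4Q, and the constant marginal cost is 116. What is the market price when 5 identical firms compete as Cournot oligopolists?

P = 119

Cournot with 5 identical firms: the symmetric best-response condition is 134 − 24q = 116. Each firm produces q = 0.75, total output Q = 3.75, price P = 119.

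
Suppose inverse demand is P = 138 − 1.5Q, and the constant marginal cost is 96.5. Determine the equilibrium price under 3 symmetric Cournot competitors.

With 3 symmetric Cournot firms, each firm's FOC gives 138 − 6q = 96.5, so q = 83/12, Q = 3·83/12 = 20.75, and P = 106.875.

P = 106.875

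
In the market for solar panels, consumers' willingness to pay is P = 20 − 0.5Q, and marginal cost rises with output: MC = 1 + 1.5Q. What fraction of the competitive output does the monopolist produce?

Monopoly sets MR = MC: 20 − Q = 1 + 1.5Q ⇒ Q = 7.6, P = 20 − 0.5·7.6 = 16.2.
Competitive equilibrium sets price equal to marginal cost: 20 − 0.5Q = 1 + 1.5Q, so Q = 9.5 and P = 15.25.
Ratio Q_m/Q_c = 7.6/9.5 = 0.8.

Q_m/Q_c = 0.8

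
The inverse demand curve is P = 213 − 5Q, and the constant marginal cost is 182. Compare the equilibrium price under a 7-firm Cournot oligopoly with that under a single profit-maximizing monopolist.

Cournot: P = 185.875; Monopoly: P = 197.5

With 7 symmetric Cournot firms, each firm's FOC gives 213 − 40q = 182, so q = 0.775, Q = 7·0.775 = 5.425, and P = 185.875.
The monopolist equates marginal revenue to marginal cost: 213 − 10Q = 182, so Q = 3.1. From demand, P = 197.5.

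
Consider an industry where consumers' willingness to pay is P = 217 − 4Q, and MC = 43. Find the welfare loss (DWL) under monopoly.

DWL = 946.125

Under competition P = MC = 43, so Q = (217 − 43)/4 = 43.5.
Monopoly sets MR = MC: 217 − 8Q = 43 ⇒ Q = 21.75, P = 217 − 4·21.75 = 130.
DWL is the triangle between Q = 21.75 and Q = 43.5: ½·(43.5 − 21.75)·(130 − 43) = 946.125.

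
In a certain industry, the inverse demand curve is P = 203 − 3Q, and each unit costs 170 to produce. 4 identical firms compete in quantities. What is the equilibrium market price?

P = 176.6

In a 4-firm Cournot equilibrium, symmetry and the first-order condition give q = (203 − 170)/(15) = 2.2. So Q = 8.8 and P = 176.6.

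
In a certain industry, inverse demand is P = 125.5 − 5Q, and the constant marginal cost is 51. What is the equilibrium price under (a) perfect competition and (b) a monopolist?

Perfect competition: P = MC = 51, so 125.5 − 5Q = 51 and Q = 14.9.
Monopoly sets MR = MC: 125.5 − 10Q = 51 ⇒ Q = 7.45, P = 125.5 − 5·7.45 = 88.25.

Competition: P = 51; Monopoly: P = 88.25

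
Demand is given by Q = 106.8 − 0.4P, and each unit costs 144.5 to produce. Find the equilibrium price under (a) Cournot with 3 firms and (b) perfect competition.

Inverting demand: P = 267 − 2.5Q.
Cournot with 3 identical firms: the symmetric best-response condition is 267 − 10q = 144.5. Each firm produces q = 12.25, total output Q = 36.75, price P = 175.125.
Competitive firms price at marginal cost: P = 144.5, giving Q = 49.

Cournot: P = 175.125; Competition: P = 144.5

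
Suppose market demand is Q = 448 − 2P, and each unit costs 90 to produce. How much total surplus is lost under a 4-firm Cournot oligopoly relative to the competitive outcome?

Inverting demand: P = 224 − 0.5Q.
Competitive firms price at marginal cost: P = 90, giving Q = 268.
In a 4-firm Cournot equilibrium, symmetry and the first-order condition give q = (224 − 90)/(2.5) = 53.6. So Q = 214.4 and P = 116.8.
DWL is the triangle between Q = 214.4 and Q = 268: ½·(268 − 214.4)·(116.8 − 90) = 718.24.

DWL = 718.24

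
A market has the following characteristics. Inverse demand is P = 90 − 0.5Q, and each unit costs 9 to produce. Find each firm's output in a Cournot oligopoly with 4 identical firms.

q_i = 32.4

Cournot with 4 identical firms: the symmetric best-response condition is 90 − 2.5q = 9. Each firm produces q = 32.4, total output Q = 129.6, price P = 25.2.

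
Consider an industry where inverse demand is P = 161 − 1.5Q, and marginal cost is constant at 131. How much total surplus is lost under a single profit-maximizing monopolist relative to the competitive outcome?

Competitive firms price at marginal cost: P = 131, giving Q = 20.
Monopoly sets MR = MC: 161 − 3Q = 131 ⇒ Q = 10, P = 161 − 1.5·10 = 146.
DWL is the triangle between Q = 10 and Q = 20: ½·(20 − 10)·(146 − 131) = 75.

DWL = 75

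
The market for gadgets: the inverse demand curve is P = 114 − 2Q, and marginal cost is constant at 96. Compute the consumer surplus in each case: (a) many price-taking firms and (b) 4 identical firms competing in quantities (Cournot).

Perfect competition: P = MC = 96, so 114 − 2Q = 96 and Q = 9.
CS = ½·(114 − 96)·9 = 81.
With 4 symmetric Cournot firms, each firm's FOC gives 114 − 10q = 96, so q = 1.8, Q = 4·1.8 = 7.2, and P = 99.6.
CS = ½·(114 − 99.6)·7.2 = 51.84.

Competition: CS = 81; Cournot: CS = 51.84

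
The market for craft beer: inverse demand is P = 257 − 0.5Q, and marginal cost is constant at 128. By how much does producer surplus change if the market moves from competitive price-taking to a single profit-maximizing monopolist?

PS rises by 8320.5

Competitive firms price at marginal cost: P = 128, giving Q = 258.
PS = (128 − 128)·258 = 0.
Monopoly sets MR = MC: 257 − Q = 128 ⇒ Q = 129, P = 257 − 0.5·129 = 192.5.
PS = (192.5 − 128)·129 = 8320.5.
Change in producer surplus: 8320.5 − 0 = 8320.5.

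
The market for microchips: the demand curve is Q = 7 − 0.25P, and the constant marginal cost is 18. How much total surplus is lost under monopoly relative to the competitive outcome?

DWL = 3.125

Inverting demand: P = 28 − 4Q.
Competitive firms price at marginal cost: P = 18, giving Q = 2.5.
Monopoly sets MR = MC: 28 − 8Q = 18 ⇒ Q = 1.25, P = 28 − 4·1.25 = 23.
DWL is the triangle between Q = 1.25 and Q = 2.5: ½·(2.5 − 1.25)·(23 − 18) = 3.125.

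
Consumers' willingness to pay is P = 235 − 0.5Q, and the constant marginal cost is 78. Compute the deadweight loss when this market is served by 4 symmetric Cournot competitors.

DWL = 985.96

Competitive firms price at marginal cost: P = 78, giving Q = 314.
Cournot with 4 identical firms: the symmetric best-response condition is 235 − 2.5q = 78. Each firm produces q = 62.8, total output Q = 251.2, price P = 109.4.
DWL is the triangle between Q = 251.2 and Q = 314: ½·(314 − 251.2)·(109.4 − 78) = 985.96.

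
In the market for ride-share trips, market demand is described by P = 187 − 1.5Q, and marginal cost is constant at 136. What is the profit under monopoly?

A monopolist chooses Q where MR = MC. MR = 187 − 3Q; setting this equal to 136 gives Q = 17 and P = 161.5.
Profit = (161.5 − 136)·17 = 433.5.

Profit = 433.5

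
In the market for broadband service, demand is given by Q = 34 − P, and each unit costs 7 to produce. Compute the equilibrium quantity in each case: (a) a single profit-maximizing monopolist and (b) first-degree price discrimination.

Monopoly: Q = 13.5; Perfect PD: Q = 27

Inverting demand: P = 34 − Q.
The monopolist equates marginal revenue to marginal cost: 34 − 2Q = 7, so Q = 13.5. From demand, P = 20.5.
With perfect price discrimination, output is the efficient level Q = 27 (where demand meets MC), but every buyer pays their willingness to pay: CS = 0 and PS = total surplus.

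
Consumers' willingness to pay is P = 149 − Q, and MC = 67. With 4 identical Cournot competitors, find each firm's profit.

π_i = 268.96

With 4 symmetric Cournot firms, each firm's FOC gives 149 − 5q = 67, so q = 16.4, Q = 4·16.4 = 65.6, and P = 83.4.
Each firm's profit = (83.4 − 67)·16.4 = 268.96.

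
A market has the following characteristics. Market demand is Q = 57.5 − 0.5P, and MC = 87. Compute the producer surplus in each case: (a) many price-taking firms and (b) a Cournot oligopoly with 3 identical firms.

Inverting demand: P = 115 − 2Q.
Under competition P = MC = 87, so Q = (115 − 87)/2 = 14.
PS = (87 − 87)·14 = 0.
In a 3-firm Cournot equilibrium, symmetry and the first-order condition give q = (115 − 87)/(8) = 3.5. So Q = 10.5 and P = 94.
PS = (94 − 87)·10.5 = 73.5.

Competition: PS = 0; Cournot: PS = 73.5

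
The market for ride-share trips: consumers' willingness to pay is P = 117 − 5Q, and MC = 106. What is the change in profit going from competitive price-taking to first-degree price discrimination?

π rises by 12.1

Under competition P = MC = 106, so Q = (117 − 106)/5 = 2.2.
Profit = (106 − 106)·2.2 = 0.
With perfect price discrimination, output is the efficient level Q = 2.2 (where demand meets MC), but every buyer pays their willingness to pay: CS = 0 and PS = total surplus.
PS equals the full surplus area, 12.1. Profit = 12.1 = 12.1.
Change in profit: 12.1 − 0 = 12.1.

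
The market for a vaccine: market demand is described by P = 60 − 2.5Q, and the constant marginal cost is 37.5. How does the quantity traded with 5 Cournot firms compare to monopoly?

Cournot: Q = 7.5; Monopoly: Q = 4.5

In a 5-firm Cournot equilibrium, symmetry and the first-order condition give q = (60 − 37.5)/(15) = 1.5. So Q = 7.5 and P = 41.25.
A monopolist chooses Q where MR = MC. MR = 60 − 5Q; setting this equal to 37.5 gives Q = 4.5 and P = 48.75.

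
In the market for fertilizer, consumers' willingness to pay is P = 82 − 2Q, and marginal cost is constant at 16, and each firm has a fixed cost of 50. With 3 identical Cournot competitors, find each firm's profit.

π_i = 86.125

With 3 symmetric Cournot firms, each firm's FOC gives 82 − 8q = 16, so q = 8.25, Q = 3·8.25 = 24.75, and P = 32.5.
Each firm's profit = (32.5 − 16)·8.25 − 50 = 86.125.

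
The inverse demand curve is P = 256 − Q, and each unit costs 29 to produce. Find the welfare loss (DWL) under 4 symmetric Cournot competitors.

DWL = 1030.58

Perfect competition: P = MC = 29, so 256 − Q = 29 and Q = 227.
Cournot with 4 identical firms: the symmetric best-response condition is 256 − 5q = 29. Each firm produces q = 45.4, total output Q = 181.6, price P = 74.4.
DWL is the triangle between Q = 181.6 and Q = 227: ½·(227 − 181.6)·(74.4 − 29) = 1030.58.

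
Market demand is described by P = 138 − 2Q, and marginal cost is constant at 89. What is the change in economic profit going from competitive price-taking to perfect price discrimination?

Perfect competition: P = MC = 89, so 138 − 2Q = 89 and Q = 24.5.
Profit = (89 − 89)·24.5 = 0.
A perfectly discriminating monopolist sells every unit with P(Q) ≥ MC(Q), so output equals the competitive quantity Q = 24.5. Each buyer pays their reservation price, so CS = 0 and the firm captures all surplus.
PS equals the full surplus area, 600.25. Profit = 600.25 = 600.25.
Change in economic profit: 600.25 − 0 = 600.25.

π rises by 600.25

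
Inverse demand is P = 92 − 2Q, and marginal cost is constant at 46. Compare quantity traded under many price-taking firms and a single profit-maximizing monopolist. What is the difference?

Competitive firms price at marginal cost: P = 46, giving Q = 23.
The monopolist equates marginal revenue to marginal cost: 92 − 4Q = 46, so Q = 11.5. From demand, P = 69.
Change in quantity traded: 11.5 − 23 = −11.5.

Q falls by 11.5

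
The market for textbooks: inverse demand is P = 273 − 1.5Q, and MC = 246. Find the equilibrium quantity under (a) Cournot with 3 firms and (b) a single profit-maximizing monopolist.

Cournot with 3 identical firms: the symmetric best-response condition is 273 − 6q = 246. Each firm produces q = 4.5, total output Q = 13.5, price P = 252.75.
The monopolist equates marginal revenue to marginal cost: 273 − 3Q = 246, so Q = 9. From demand, P = 259.5.

Cournot: Q = 13.5; Monopoly: Q = 9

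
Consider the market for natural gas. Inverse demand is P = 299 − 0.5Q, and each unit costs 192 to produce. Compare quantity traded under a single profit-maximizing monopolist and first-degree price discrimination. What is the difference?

The monopolist equates marginal revenue to marginal cost: 299 − Q = 192, so Q = 107. From demand, P = 245.5.
A perfectly discriminating monopolist sells every unit with P(Q) ≥ MC(Q), so output equals the competitive quantity Q = 214. Each buyer pays their reservation price, so CS = 0 and the firm captures all surplus.
Change in quantity traded: 214 − 107 = 107.

Q rises by 107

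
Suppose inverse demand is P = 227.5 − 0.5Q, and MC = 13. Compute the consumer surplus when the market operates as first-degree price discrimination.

CS = 0

Under first-degree price discrimination the firm charges each unit its demand price and produces up to where P = MC, i.e. Q = 429. Consumer surplus is zero; producer surplus equals total surplus.
CS = 0.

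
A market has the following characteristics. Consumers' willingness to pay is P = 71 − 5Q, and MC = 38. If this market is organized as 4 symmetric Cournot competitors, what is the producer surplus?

In a 4-firm Cournot equilibrium, symmetry and the first-order condition give q = (71 − 38)/(25) = 1.32. So Q = 5.28 and P = 44.6.
PS = (44.6 − 38)·5.28 = 34.848.

PS = 34.848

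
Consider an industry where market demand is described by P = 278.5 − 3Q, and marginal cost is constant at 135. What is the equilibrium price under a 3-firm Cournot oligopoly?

P = 170.875

In a 3-firm Cournot equilibrium, symmetry and the first-order condition give q = (278.5 − 135)/(12) = 287/24. So Q = 35.875 and P = 170.875.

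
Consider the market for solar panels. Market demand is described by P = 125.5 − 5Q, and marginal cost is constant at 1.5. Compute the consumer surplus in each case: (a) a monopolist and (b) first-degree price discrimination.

Monopoly sets MR = MC: 125.5 − 10Q = 1.5 ⇒ Q = 12.4, P = 125.5 − 5·12.4 = 63.5.
CS = ½·(125.5 − 63.5)·12.4 = 384.4.
Under first-degree price discrimination the firm charges each unit its demand price and produces up to where P = MC, i.e. Q = 24.8. Consumer surplus is zero; producer surplus equals total surplus.
CS = 0.

Monopoly: CS = 384.4; Perfect PD: CS = 0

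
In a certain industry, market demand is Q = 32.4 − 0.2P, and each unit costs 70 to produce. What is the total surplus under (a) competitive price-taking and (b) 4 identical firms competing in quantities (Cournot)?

Inverting demand: P = 162 − 5Q.
Under competition P = MC = 70, so Q = (162 − 70)/5 = 18.4.
CS = ½·(162 − 70)·18.4 = 846.4; PS = (70 − 70)·18.4 = 0; TS = 846.4.
In a 4-firm Cournot equilibrium, symmetry and the first-order condition give q = (162 − 70)/(25) = 3.68. So Q = 14.72 and P = 88.4.
CS = ½·(162 − 88.4)·14.72 = 541.696; PS = (88.4 − 70)·14.72 = 270.848; TS = 812.544.

Competition: TS = 846.4; Cournot: TS = 812.544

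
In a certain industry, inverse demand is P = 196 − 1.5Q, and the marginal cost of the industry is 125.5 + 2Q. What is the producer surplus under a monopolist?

Monopoly sets MR = MC: 196 − 3Q = 125.5 + 2Q ⇒ Q = 14.1, P = 196 − 1.5·14.1 = 174.85.
PS = P·Q − VC(Q) = 174.85·14.1 − (125.5·14.1 + ½·2·14.1²) = 497.025.

PS = 497.025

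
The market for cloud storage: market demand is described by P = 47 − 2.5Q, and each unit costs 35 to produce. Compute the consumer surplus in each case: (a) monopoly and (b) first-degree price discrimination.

The monopolist equates marginal revenue to marginal cost: 47 − 5Q = 35, so Q = 2.4. From demand, P = 41.
CS = ½·(47 − 41)·2.4 = 7.2.
A perfectly discriminating monopolist sells every unit with P(Q) ≥ MC(Q), so output equals the competitive quantity Q = 4.8. Each buyer pays their reservation price, so CS = 0 and the firm captures all surplus.
CS = 0.

Monopoly: CS = 7.2; Perfect PD: CS = 0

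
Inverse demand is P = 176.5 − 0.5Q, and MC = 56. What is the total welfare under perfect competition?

Under competition P = MC = 56, so Q = (176.5 − 56)/0.5 = 241.
CS = ½·(176.5 − 56)·241 = 14520.25; PS = (56 − 56)·241 = 0; TS = 14520.25.

TS = 14520.25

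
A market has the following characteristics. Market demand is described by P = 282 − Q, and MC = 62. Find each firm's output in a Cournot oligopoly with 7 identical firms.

q_i = 27.5

With 7 symmetric Cournot firms, each firm's FOC gives 282 − 8q = 62, so q = 27.5, Q = 7·27.5 = 192.5, and P = 89.5.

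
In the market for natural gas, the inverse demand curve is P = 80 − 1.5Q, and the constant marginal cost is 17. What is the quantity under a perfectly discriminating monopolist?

A perfectly discriminating monopolist sells every unit with P(Q) ≥ MC(Q), so output equals the competitive quantity Q = 42. Each buyer pays their reservation price, so CS = 0 and the firm captures all surplus.

Q = 42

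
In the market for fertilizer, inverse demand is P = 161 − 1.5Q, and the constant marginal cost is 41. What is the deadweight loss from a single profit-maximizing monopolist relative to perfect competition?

Perfect competition: P = MC = 41, so 161 − 1.5Q = 41 and Q = 80.
A monopolist chooses Q where MR = MC. MR = 161 − 3Q; setting this equal to 41 gives Q = 40 and P = 101.
DWL is the triangle between Q = 40 and Q = 80: ½·(80 − 40)·(101 − 41) = 1200.

DWL = 1200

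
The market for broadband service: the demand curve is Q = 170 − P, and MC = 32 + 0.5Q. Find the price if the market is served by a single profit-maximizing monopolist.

P = 114.8

Inverting demand: P = 170 − Q.
Monopoly sets MR = MC: 170 − 2Q = 32 + 0.5Q ⇒ Q = 55.2, P = 170 − 55.2 = 114.8.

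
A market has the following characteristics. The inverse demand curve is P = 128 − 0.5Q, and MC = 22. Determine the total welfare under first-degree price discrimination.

A perfectly discriminating monopolist sells every unit with P(Q) ≥ MC(Q), so output equals the competitive quantity Q = 212. Each buyer pays their reservation price, so CS = 0 and the firm captures all surplus.
TS = 11236 (equal to competitive TS).

TS = 11236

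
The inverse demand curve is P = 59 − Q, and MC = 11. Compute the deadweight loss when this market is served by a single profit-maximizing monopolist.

Competitive firms price at marginal cost: P = 11, giving Q = 48.
The monopolist equates marginal revenue to marginal cost: 59 − 2Q = 11, so Q = 24. From demand, P = 35.
DWL is the triangle between Q = 24 and Q = 48: ½·(48 − 24)·(35 − 11) = 288.

DWL = 288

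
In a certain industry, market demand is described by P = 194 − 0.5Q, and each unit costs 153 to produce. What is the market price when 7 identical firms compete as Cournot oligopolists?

P = 158.125

In a 7-firm Cournot equilibrium, symmetry and the first-order condition give q = (194 − 153)/(4) = 10.25. So Q = 71.75 and P = 158.125.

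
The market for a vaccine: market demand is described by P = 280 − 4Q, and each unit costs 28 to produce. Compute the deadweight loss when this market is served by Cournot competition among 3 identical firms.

DWL = 496.125

Perfect competition: P = MC = 28, so 280 − 4Q = 28 and Q = 63.
In a 3-firm Cournot equilibrium, symmetry and the first-order condition give q = (280 − 28)/(16) = 15.75. So Q = 47.25 and P = 91.
DWL is the triangle between Q = 47.25 and Q = 63: ½·(63 − 47.25)·(91 − 28) = 496.125.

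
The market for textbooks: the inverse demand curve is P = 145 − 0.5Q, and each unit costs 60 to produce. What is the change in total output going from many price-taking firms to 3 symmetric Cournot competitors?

Perfect competition: P = MC = 60, so 145 − 0.5Q = 60 and Q = 170.
Cournot with 3 identical firms: the symmetric best-response condition is 145 − 2q = 60. Each firm produces q = 42.5, total output Q = 127.5, price P = 81.25.
Change in total output: 127.5 − 170 = −42.5.

Q falls by 42.5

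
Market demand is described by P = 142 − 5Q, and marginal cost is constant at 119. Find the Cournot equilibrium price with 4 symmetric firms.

Cournot with 4 identical firms: the symmetric best-response condition is 142 − 25q = 119. Each firm produces q = 0.92, total output Q = 3.68, price P = 123.6.

P = 123.6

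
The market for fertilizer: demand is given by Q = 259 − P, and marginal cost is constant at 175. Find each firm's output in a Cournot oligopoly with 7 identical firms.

q_i = 10.5

Inverting demand: P = 259 − Q.
In a 7-firm Cournot equilibrium, symmetry and the first-order condition give q = (259 − 175)/(8) = 10.5. So Q = 73.5 and P = 185.5.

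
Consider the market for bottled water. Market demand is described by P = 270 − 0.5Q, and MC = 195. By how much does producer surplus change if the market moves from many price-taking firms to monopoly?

Perfect competition: P = MC = 195, so 270 − 0.5Q = 195 and Q = 150.
PS = (195 − 195)·150 = 0.
Monopoly sets MR = MC: 270 − Q = 195 ⇒ Q = 75, P = 270 − 0.5·75 = 232.5.
PS = (232.5 − 195)·75 = 2812.5.
Change in producer surplus: 2812.5 − 0 = 2812.5.

Producer surplus rises by 2812.5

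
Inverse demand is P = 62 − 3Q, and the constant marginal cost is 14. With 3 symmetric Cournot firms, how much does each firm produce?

q_i = 4

In a 3-firm Cournot equilibrium, symmetry and the first-order condition give q = (62 − 14)/(12) = 4. So Q = 12 and P = 26.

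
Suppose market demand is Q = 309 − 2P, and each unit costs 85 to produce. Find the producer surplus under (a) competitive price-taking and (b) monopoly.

Competition: PS = 0; Monopoly: PS = 2415.125

Inverting demand: P = 154.5 − 0.5Q.
Under competition P = MC = 85, so Q = (154.5 − 85)/0.5 = 139.
PS = (85 − 85)·139 = 0.
Monopoly sets MR = MC: 154.5 − Q = 85 ⇒ Q = 69.5, P = 154.5 − 0.5·69.5 = 119.75.
PS = (119.75 − 85)·69.5 = 2415.125.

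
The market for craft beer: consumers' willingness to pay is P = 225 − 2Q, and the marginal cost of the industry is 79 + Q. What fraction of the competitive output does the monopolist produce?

A monopolist chooses Q where MR = MC. MR = 225 − 4Q; setting this equal to 79 + Q gives Q = 29.2 and P = 166.6.
Competitive equilibrium sets price equal to marginal cost: 225 − 2Q = 79 + Q, so Q = 146/3 and P = 383/3.
Ratio Q_m/Q_c = 29.2/(146/3) = 0.6.

Q_m/Q_c = 0.6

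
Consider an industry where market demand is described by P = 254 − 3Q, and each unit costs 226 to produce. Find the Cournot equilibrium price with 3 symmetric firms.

P = 233

Cournot with 3 identical firms: the symmetric best-response condition is 254 − 12q = 226. Each firm produces q = 7/3, total output Q = 7, price P = 233.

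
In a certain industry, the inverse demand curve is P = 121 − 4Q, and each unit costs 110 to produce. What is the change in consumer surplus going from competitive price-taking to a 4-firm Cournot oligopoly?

Competitive firms price at marginal cost: P = 110, giving Q = 2.75.
CS = ½·(121 − 110)·2.75 = 15.125.
Cournot with 4 identical firms: the symmetric best-response condition is 121 − 20q = 110. Each firm produces q = 0.55, total output Q = 2.2, price P = 112.2.
CS = ½·(121 − 112.2)·2.2 = 9.68.
Change in consumer surplus: 9.68 − 15.125 = −5.445.

CS falls by 5.445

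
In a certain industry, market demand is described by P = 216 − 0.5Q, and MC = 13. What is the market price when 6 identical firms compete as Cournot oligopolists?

In a 6-firm Cournot equilibrium, symmetry and the first-order condition give q = (216 − 13)/(3.5) = 58. So Q = 348 and P = 42.

P = 42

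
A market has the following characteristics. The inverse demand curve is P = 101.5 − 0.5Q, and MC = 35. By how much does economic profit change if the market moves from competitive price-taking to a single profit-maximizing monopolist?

Economic profit rises by 2211.125

Under competition P = MC = 35, so Q = (101.5 − 35)/0.5 = 133.
Profit = (35 − 35)·133 = 0.
The monopolist equates marginal revenue to marginal cost: 101.5 − Q = 35, so Q = 66.5. From demand, P = 68.25.
Profit = (68.25 − 35)·66.5 = 2211.125.
Change in economic profit: 2211.125 − 0 = 2211.125.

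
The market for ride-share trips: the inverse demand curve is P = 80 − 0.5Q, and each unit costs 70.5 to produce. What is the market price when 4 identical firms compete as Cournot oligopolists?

P = 72.4

Cournot with 4 identical firms: the symmetric best-response condition is 80 − 2.5q = 70.5. Each firm produces q = 3.8, total output Q = 15.2, price P = 72.4.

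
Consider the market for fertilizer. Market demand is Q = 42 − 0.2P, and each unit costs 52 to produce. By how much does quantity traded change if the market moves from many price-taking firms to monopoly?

Quantity traded falls by 15.8

Inverting demand: P = 210 − 5Q.
Competitive firms price at marginal cost: P = 52, giving Q = 31.6.
Monopoly sets MR = MC: 210 − 10Q = 52 ⇒ Q = 15.8, P = 210 − 5·15.8 = 131.
Change in quantity traded: 15.8 − 31.6 = −15.8.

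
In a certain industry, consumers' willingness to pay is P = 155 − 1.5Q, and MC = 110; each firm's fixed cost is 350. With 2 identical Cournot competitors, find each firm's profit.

Cournot with 2 identical firms: the symmetric best-response condition is 155 − 4.5q = 110. Each firm produces q = 10, total output Q = 20, price P = 125.
Each firm's profit = (125 − 110)·10 − 350 = −200.

π_i = −200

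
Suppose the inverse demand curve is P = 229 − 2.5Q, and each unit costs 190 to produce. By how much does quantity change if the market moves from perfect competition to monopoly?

Under competition P = MC = 190, so Q = (229 − 190)/2.5 = 15.6.
The monopolist equates marginal revenue to marginal cost: 229 − 5Q = 190, so Q = 7.8. From demand, P = 209.5.
Change in quantity: 7.8 − 15.6 = −7.8.

Quantity falls by 7.8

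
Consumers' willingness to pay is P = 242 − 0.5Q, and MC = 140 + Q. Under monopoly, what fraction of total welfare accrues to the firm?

Monopoly sets MR = MC: 242 − Q = 140 + Q ⇒ Q = 51, P = 242 − 0.5·51 = 216.5.
CS = ½·(242 − 216.5)·51 = 650.25.
PS = P·Q − VC(Q) = 216.5·51 − (140·51 + ½·1·51²) = 2601.
Share captured = PS/TS = 2601/3251.25 = 0.8.

PS/TS = 0.8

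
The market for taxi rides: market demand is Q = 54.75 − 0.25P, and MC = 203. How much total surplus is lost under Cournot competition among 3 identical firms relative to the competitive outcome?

DWL = 2

Inverting demand: P = 219 − 4Q.
Competitive firms price at marginal cost: P = 203, giving Q = 4.
Cournot with 3 identical firms: the symmetric best-response condition is 219 − 16q = 203. Each firm produces q = 1, total output Q = 3, price P = 207.
DWL is the triangle between Q = 3 and Q = 4: ½·(4 − 3)·(207 − 203) = 2.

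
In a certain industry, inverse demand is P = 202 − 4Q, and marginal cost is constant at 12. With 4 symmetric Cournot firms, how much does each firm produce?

In a 4-firm Cournot equilibrium, symmetry and the first-order condition give q = (202 − 12)/(20) = 9.5. So Q = 38 and P = 50.

q_i = 9.5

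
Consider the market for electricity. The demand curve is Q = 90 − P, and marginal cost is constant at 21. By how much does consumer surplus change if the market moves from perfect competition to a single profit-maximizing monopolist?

CS falls by 1785.375

Inverting demand: P = 90 − Q.
Competitive firms price at marginal cost: P = 21, giving Q = 69.
CS = ½·(90 − 21)·69 = 2380.5.
The monopolist equates marginal revenue to marginal cost: 90 − 2Q = 21, so Q = 34.5. From demand, P = 55.5.
CS = ½·(90 − 55.5)·34.5 = 595.125.
Change in consumer surplus: 595.125 − 2380.5 = −1785.375.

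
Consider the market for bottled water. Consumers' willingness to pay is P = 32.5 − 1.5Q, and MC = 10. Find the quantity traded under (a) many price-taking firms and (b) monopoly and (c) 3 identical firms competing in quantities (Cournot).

Competition: Q = 15; Monopoly: Q = 7.5; Cournot: Q = 11.25

Perfect competition: P = MC = 10, so 32.5 − 1.5Q = 10 and Q = 15.
A monopolist chooses Q where MR = MC. MR = 32.5 − 3Q; setting this equal to 10 gives Q = 7.5 and P = 21.25.
In a 3-firm Cournot equilibrium, symmetry and the first-order condition give q = (32.5 − 10)/(6) = 3.75. So Q = 11.25 and P = 15.625.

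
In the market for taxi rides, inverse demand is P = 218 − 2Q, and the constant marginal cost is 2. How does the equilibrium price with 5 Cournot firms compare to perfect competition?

Cournot: P = 38; Competition: P = 2

Cournot with 5 identical firms: the symmetric best-response condition is 218 − 12q = 2. Each firm produces q = 18, total output Q = 90, price P = 38.
Competitive firms price at marginal cost: P = 2, giving Q = 108.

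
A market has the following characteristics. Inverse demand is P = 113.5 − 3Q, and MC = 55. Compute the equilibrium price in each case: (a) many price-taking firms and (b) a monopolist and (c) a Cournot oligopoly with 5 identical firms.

Competition: P = 55; Monopoly: P = 84.25; Cournot: P = 64.75

Competitive firms price at marginal cost: P = 55, giving Q = 19.5.
A monopolist chooses Q where MR = MC. MR = 113.5 − 6Q; setting this equal to 55 gives Q = 9.75 and P = 84.25.
With 5 symmetric Cournot firms, each firm's FOC gives 113.5 − 18q = 55, so q = 3.25, Q = 5·3.25 = 16.25, and P = 64.75.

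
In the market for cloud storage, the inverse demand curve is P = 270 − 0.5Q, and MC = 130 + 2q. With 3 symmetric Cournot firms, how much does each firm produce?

q_i = 35

Cournot with 3 identical firms: the symmetric best-response condition is 270 − 2q = 130 + 2q. Each firm produces q = 35, total output Q = 105, price P = 217.5.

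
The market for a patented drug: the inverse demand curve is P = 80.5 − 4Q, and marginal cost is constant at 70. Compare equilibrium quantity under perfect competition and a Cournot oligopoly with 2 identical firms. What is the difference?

Competitive firms price at marginal cost: P = 70, giving Q = 2.625.
Cournot with 2 identical firms: the symmetric best-response condition is 80.5 − 12q = 70. Each firm produces q = 0.875, total output Q = 1.75, price P = 73.5.
Change in equilibrium quantity: 1.75 − 2.625 = −0.875.

Q falls by 0.875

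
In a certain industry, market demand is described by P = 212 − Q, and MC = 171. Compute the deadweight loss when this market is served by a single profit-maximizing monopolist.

Perfect competition: P = MC = 171, so 212 − Q = 171 and Q = 41.
Monopoly sets MR = MC: 212 − 2Q = 171 ⇒ Q = 20.5, P = 212 − 20.5 = 191.5.
DWL is the triangle between Q = 20.5 and Q = 41: ½·(41 − 20.5)·(191.5 − 171) = 210.125.

DWL = 210.125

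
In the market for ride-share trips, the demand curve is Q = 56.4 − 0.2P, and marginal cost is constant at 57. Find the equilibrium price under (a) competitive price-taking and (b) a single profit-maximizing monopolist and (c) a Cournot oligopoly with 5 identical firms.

Competition: P = 57; Monopoly: P = 169.5; Cournot: P = 94.5

Inverting demand: P = 282 − 5Q.
Under competition P = MC = 57, so Q = (282 − 57)/5 = 45.
A monopolist chooses Q where MR = MC. MR = 282 − 10Q; setting this equal to 57 gives Q = 22.5 and P = 169.5.
In a 5-firm Cournot equilibrium, symmetry and the first-order condition give q = (282 − 57)/(30) = 7.5. So Q = 37.5 and P = 94.5.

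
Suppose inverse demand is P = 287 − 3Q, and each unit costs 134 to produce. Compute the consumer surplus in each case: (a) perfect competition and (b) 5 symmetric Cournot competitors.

Competitive firms price at marginal cost: P = 134, giving Q = 51.
CS = ½·(287 − 134)·51 = 3901.5.
With 5 symmetric Cournot firms, each firm's FOC gives 287 − 18q = 134, so q = 8.5, Q = 5·8.5 = 42.5, and P = 159.5.
CS = ½·(287 − 159.5)·42.5 = 2709.375.

Competition: CS = 3901.5; Cournot: CS = 2709.375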